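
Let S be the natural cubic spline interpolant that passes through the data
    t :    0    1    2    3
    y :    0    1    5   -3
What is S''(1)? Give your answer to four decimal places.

Put M_i = S'' at the i-th knot. Here h = (1, 1, 1) and Δ = (1, 4, -8), so the interior equations h_(i-1)·M_(i-1) + 2(h_(i-1)+h_i)·M_i + h_i·M_(i+1) = 6(Δ_i − Δ_(i-1)) read
  1·M_0 + 4·M_1 + 1·M_2 = 6(Δ_1 - Δ_0) = 18
  1·M_1 + 4·M_2 + 1·M_3 = 6(Δ_2 - Δ_1) = -72
Natural end conditions: M_0 = M_3 = 0.
Solving: M_0 = 0, M_1 = 48/5, M_2 = -102/5, M_3 = 0.

9.6000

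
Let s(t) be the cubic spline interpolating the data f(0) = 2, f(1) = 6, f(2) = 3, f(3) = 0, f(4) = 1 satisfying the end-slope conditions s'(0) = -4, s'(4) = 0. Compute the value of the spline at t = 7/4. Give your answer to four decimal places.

With m_i denoting the second derivative at x_i, h_i = 1, 1, 1, 1, and Δ_i = (y_(i+1) − y_i)/h_i = 4, -3, -3, 1:
  1·m_0 + 4·m_1 + 1·m_2 = 6(Δ_1 - Δ_0) = -42
  1·m_1 + 4·m_2 + 1·m_3 = 6(Δ_2 - Δ_1) = 0
  1·m_2 + 4·m_3 + 1·m_4 = 6(Δ_3 - Δ_2) = 24
Clamped end conditions give two more equations: 2h_0·m_0 + h_0·m_1 = 6(Δ_0 - s'(0)) = 48 and h_3·m_3 + 2h_3·m_4 = 6(s'(4) - Δ_3) = -6.
Solving the tridiagonal system: m_0 = 949/28, m_1 = -277/14, m_2 = 13/4, m_3 = 95/14, m_4 = -179/28.
On [1, 2], s(t) = 6 + 171/56·(t - 1) - 277/28·(t - 1)² + 215/56·(t - 1)³.
With (t - 1) = 3/4: s(7/4) = 15573/3584.

4.3451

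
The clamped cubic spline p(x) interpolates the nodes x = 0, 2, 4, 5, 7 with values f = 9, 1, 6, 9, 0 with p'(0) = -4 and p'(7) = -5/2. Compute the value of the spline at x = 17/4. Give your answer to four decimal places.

Write σ_i for p''(x_i). With h_i = 2, 2, 1, 2 and divided differences Δ_i = -4, 5/2, 3, -9/2, the continuity of p' gives the tridiagonal system
  2·σ_0 + 8·σ_1 + 2·σ_2 = 6(Δ_1 - Δ_0) = 39
  2·σ_1 + 6·σ_2 + 1·σ_3 = 6(Δ_2 - Δ_1) = 3
  1·σ_2 + 6·σ_3 + 2·σ_4 = 6(Δ_3 - Δ_2) = -45
Clamped end conditions give two more equations: 2h_0·σ_0 + h_0·σ_1 = 6(Δ_0 - p'(0)) = 0 and h_3·σ_3 + 2h_3·σ_4 = 6(p'(7) - Δ_3) = 12.
Solving: σ_0 = -333/122, σ_1 = 333/61, σ_2 = 24/61, σ_3 = -627/61, σ_4 = 993/122.
On [4, 5], p(x) = 6 + 559/122·(x - 4) + 12/61·(x - 4)² - 217/122·(x - 4)³.
With (x - 4) = 1/4: p(17/4) = 55671/7808.

7.1300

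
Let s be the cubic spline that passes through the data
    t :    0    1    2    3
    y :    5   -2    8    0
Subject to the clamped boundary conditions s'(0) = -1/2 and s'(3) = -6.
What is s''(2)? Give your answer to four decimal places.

-46.2667

With M_i denoting the second derivative at x_i, h_i = 1, 1, 1, and Δ_i = (y_(i+1) − y_i)/h_i = -7, 10, -8:
  1·M_0 + 4·M_1 + 1·M_2 = 6(Δ_1 - Δ_0) = 102
  1·M_1 + 4·M_2 + 1·M_3 = 6(Δ_2 - Δ_1) = -108
Clamped end conditions give two more equations: 2h_0·M_0 + h_0·M_1 = 6(Δ_0 - s'(0)) = -39 and h_2·M_2 + 2h_2·M_3 = 6(s'(3) - Δ_2) = 12.
Solving: M_0 = -652/15, M_1 = 719/15, M_2 = -694/15, M_3 = 437/15.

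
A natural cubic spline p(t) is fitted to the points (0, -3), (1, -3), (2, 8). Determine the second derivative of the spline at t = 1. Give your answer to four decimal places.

16.5000

Put m_i = p'' at the i-th knot. Here h = (1, 1) and Δ = (0, 11), so the interior equations h_(i-1)·m_(i-1) + 2(h_(i-1)+h_i)·m_i + h_i·m_(i+1) = 6(Δ_i − Δ_(i-1)) read
  1·m_0 + 4·m_1 + 1·m_2 = 6(Δ_1 - Δ_0) = 66
Natural end conditions: m_0 = m_2 = 0.
Solving the tridiagonal system: m_0 = 0, m_1 = 33/2, m_2 = 0.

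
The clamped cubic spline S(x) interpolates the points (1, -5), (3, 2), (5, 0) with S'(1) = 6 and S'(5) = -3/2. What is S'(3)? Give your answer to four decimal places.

0.7500

Write σ_i for S''(x_i). With h_i = 2, 2 and divided differences Δ_i = 7/2, -1, the continuity of S' gives the tridiagonal system
  2·σ_0 + 8·σ_1 + 2·σ_2 = 6(Δ_1 - Δ_0) = -27
Clamped end conditions give two more equations: 2h_0·σ_0 + h_0·σ_1 = 6(Δ_0 - S'(1)) = -15 and h_1·σ_1 + 2h_1·σ_2 = 6(S'(5) - Δ_1) = -3.
Solving the tridiagonal system: σ_0 = -9/4, σ_1 = -3, σ_2 = 3/4.
On [3, 5], S'(x) = b_1 + 2c_1·(x - 3) + 3d_1·(x - 3)² with b_1 = Δ_1 - h_1(2σ_1 + σ_2)/6 = 3/4, c_1 = σ_1/2 = -3/2, d_1 = (σ_2 - σ_1)/(6h_1) = 5/16. So S'(3) = 3/4.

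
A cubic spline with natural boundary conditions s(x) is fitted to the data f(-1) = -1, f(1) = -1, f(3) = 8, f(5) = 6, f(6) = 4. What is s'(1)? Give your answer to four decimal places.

3.1707

Write σ_i for s''(x_i). With h_i = 2, 2, 2, 1 and divided differences Δ_i = 0, 9/2, -1, -2, the continuity of s' gives the tridiagonal system
  2·σ_0 + 8·σ_1 + 2·σ_2 = 6(Δ_1 - Δ_0) = 27
  2·σ_1 + 8·σ_2 + 2·σ_3 = 6(Δ_2 - Δ_1) = -33
  2·σ_2 + 6·σ_3 + 1·σ_4 = 6(Δ_3 - Δ_2) = -6
Natural end conditions: σ_0 = σ_4 = 0.
Solving the tridiagonal system: σ_0 = 0, σ_1 = 195/41, σ_2 = -453/82, σ_3 = 69/82, σ_4 = 0.
On [1, 3], s'(x) = b_1 + 2c_1·(x - 1) + 3d_1·(x - 1)² with b_1 = Δ_1 - h_1(2σ_1 + σ_2)/6 = 130/41, c_1 = σ_1/2 = 195/82, d_1 = (σ_2 - σ_1)/(6h_1) = -281/328. So s'(1) = 130/41.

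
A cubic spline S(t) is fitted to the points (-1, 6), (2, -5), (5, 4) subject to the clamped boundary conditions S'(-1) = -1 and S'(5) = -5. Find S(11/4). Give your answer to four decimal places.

With M_i denoting the second derivative at x_i, h_i = 3, 3, and Δ_i = (y_(i+1) − y_i)/h_i = -11/3, 3:
  3·M_0 + 12·M_1 + 3·M_2 = 6(Δ_1 - Δ_0) = 40
Clamped end conditions give two more equations: 2h_0·M_0 + h_0·M_1 = 6(Δ_0 - S'(-1)) = -16 and h_1·M_1 + 2h_1·M_2 = 6(S'(5) - Δ_1) = -48.
Solving the tridiagonal system: M_0 = -20/3, M_1 = 8, M_2 = -12.
On [2, 5], S(t) = -5 + 1·(t - 2) + 4·(t - 2)² - 10/9·(t - 2)³.
With (t - 2) = 3/4: S(11/4) = -79/32.

-2.4688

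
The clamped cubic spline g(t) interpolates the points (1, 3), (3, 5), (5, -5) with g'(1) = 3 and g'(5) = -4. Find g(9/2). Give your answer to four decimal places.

-2.5703

With M_i denoting the second derivative at x_i, h_i = 2, 2, and Δ_i = (y_(i+1) − y_i)/h_i = 1, -5:
  2·M_0 + 8·M_1 + 2·M_2 = 6(Δ_1 - Δ_0) = -36
Clamped end conditions give two more equations: 2h_0·M_0 + h_0·M_1 = 6(Δ_0 - g'(1)) = -12 and h_1·M_1 + 2h_1·M_2 = 6(g'(5) - Δ_1) = 6.
Hence M_0 = -1/4, M_1 = -11/2, M_2 = 17/4.
On [3, 5], g(t) = 5 - 11/4·(t - 3) - 11/4·(t - 3)² + 13/16·(t - 3)³.
With (t - 3) = 3/2: g(9/2) = -329/128.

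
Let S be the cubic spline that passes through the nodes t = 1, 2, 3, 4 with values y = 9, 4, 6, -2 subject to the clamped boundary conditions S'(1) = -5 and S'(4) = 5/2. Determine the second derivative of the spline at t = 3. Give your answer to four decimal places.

-32.2000

Write σ_i for S''(x_i). With h_i = 1, 1, 1 and divided differences Δ_i = -5, 2, -8, the continuity of S' gives the tridiagonal system
  1·σ_0 + 4·σ_1 + 1·σ_2 = 6(Δ_1 - Δ_0) = 42
  1·σ_1 + 4·σ_2 + 1·σ_3 = 6(Δ_2 - Δ_1) = -60
Clamped end conditions give two more equations: 2h_0·σ_0 + h_0·σ_1 = 6(Δ_0 - S'(1)) = 0 and h_2·σ_2 + 2h_2·σ_3 = 6(S'(4) - Δ_2) = 63.
Forward elimination and back-substitution give σ_0 = -53/5, σ_1 = 106/5, σ_2 = -161/5, σ_3 = 238/5.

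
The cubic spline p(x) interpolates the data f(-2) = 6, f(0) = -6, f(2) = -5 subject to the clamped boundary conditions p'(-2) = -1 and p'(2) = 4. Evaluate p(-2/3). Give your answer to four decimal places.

-1.5926

Write M_i for p''(x_i). With h_i = 2, 2 and divided differences Δ_i = -6, 1/2, the continuity of p' gives the tridiagonal system
  2·M_0 + 8·M_1 + 2·M_2 = 6(Δ_1 - Δ_0) = 39
Clamped end conditions give two more equations: 2h_0·M_0 + h_0·M_1 = 6(Δ_0 - p'(-2)) = -30 and h_1·M_1 + 2h_1·M_2 = 6(p'(2) - Δ_1) = 21.
Forward elimination and back-substitution give M_0 = -89/8, M_1 = 29/4, M_2 = 13/8.
On [-2, 0], p(x) = 6 - 1·(x + 2) - 89/16·(x + 2)² + 49/32·(x + 2)³.
With (x + 2) = 4/3: p(-2/3) = -43/27.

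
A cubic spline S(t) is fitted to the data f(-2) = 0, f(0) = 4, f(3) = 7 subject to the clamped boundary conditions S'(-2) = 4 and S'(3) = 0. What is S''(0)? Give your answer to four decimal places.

0.4000

Write M_i for S''(x_i). With h_i = 2, 3 and divided differences Δ_i = 2, 1, the continuity of S' gives the tridiagonal system
  2·M_0 + 10·M_1 + 3·M_2 = 6(Δ_1 - Δ_0) = -6
Clamped end conditions give two more equations: 2h_0·M_0 + h_0·M_1 = 6(Δ_0 - S'(-2)) = -12 and h_1·M_1 + 2h_1·M_2 = 6(S'(3) - Δ_1) = -6.
Hence M_0 = -16/5, M_1 = 2/5, M_2 = -6/5.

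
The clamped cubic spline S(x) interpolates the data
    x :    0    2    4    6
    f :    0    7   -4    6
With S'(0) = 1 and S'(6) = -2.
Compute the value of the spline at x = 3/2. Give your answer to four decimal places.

6.5344

With m_i denoting the second derivative at x_i, h_i = 2, 2, 2, and Δ_i = (y_(i+1) − y_i)/h_i = 7/2, -11/2, 5:
  2·m_0 + 8·m_1 + 2·m_2 = 6(Δ_1 - Δ_0) = -54
  2·m_1 + 8·m_2 + 2·m_3 = 6(Δ_2 - Δ_1) = 63
Clamped end conditions give two more equations: 2h_0·m_0 + h_0·m_1 = 6(Δ_0 - S'(0)) = 15 and h_2·m_2 + 2h_2·m_3 = 6(S'(6) - Δ_2) = -42.
Forward elimination and back-substitution give m_0 = 52/5, m_1 = -133/10, m_2 = 79/5, m_3 = -92/5.
On [0, 2], S(x) = 0 + 1·x + 26/5·x² - 79/40·x³.
With x = 3/2: S(3/2) = 2091/320.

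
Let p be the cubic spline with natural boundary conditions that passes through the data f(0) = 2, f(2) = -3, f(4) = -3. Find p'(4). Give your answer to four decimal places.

0.6250

With m_i denoting the second derivative at x_i, h_i = 2, 2, and Δ_i = (y_(i+1) − y_i)/h_i = -5/2, 0:
  2·m_0 + 8·m_1 + 2·m_2 = 6(Δ_1 - Δ_0) = 15
Natural end conditions: m_0 = m_2 = 0.
Forward elimination and back-substitution give m_0 = 0, m_1 = 15/8, m_2 = 0.
On [2, 4], p'(x) = b_1 + 2c_1·(x - 2) + 3d_1·(x - 2)² with b_1 = Δ_1 - h_1(2m_1 + m_2)/6 = -5/4, c_1 = m_1/2 = 15/16, d_1 = (m_2 - m_1)/(6h_1) = -5/32. So p'(4) = 5/8.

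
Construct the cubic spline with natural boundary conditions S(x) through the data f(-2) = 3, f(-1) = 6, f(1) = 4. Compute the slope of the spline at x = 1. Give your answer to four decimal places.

Put m_i = S'' at the i-th knot. Here h = (1, 2) and Δ = (3, -1), so the interior equations h_(i-1)·m_(i-1) + 2(h_(i-1)+h_i)·m_i + h_i·m_(i+1) = 6(Δ_i − Δ_(i-1)) read
  1·m_0 + 6·m_1 + 2·m_2 = 6(Δ_1 - Δ_0) = -24
Natural end conditions: m_0 = m_2 = 0.
Forward elimination and back-substitution give m_0 = 0, m_1 = -4, m_2 = 0.
On [-1, 1], S'(x) = b_1 + 2c_1·(x + 1) + 3d_1·(x + 1)² with b_1 = Δ_1 - h_1(2m_1 + m_2)/6 = 5/3, c_1 = m_1/2 = -2, d_1 = (m_2 - m_1)/(6h_1) = 1/3. So S'(1) = -7/3.

-2.3333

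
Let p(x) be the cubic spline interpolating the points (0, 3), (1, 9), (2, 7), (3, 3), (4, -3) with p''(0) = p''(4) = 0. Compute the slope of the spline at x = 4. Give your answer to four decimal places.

-6.5357

Write M_i for p''(x_i). With h_i = 1, 1, 1, 1 and divided differences Δ_i = 6, -2, -4, -6, the continuity of p' gives the tridiagonal system
  1·M_0 + 4·M_1 + 1·M_2 = 6(Δ_1 - Δ_0) = -48
  1·M_1 + 4·M_2 + 1·M_3 = 6(Δ_2 - Δ_1) = -12
  1·M_2 + 4·M_3 + 1·M_4 = 6(Δ_3 - Δ_2) = -12
Natural end conditions: M_0 = M_4 = 0.
Solving: M_0 = 0, M_1 = -171/14, M_2 = 6/7, M_3 = -45/14, M_4 = 0.
On [3, 4], p'(x) = b_3 + 2c_3·(x - 3) + 3d_3·(x - 3)² with b_3 = Δ_3 - h_3(2M_3 + M_4)/6 = -69/14, c_3 = M_3/2 = -45/28, d_3 = (M_4 - M_3)/(6h_3) = 15/28. So p'(4) = -183/28.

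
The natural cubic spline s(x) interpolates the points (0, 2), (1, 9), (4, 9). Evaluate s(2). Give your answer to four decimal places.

Put m_i = s'' at the i-th knot. Here h = (1, 3) and Δ = (7, 0), so the interior equations h_(i-1)·m_(i-1) + 2(h_(i-1)+h_i)·m_i + h_i·m_(i+1) = 6(Δ_i − Δ_(i-1)) read
  1·m_0 + 8·m_1 + 3·m_2 = 6(Δ_1 - Δ_0) = -42
Natural end conditions: m_0 = m_2 = 0.
Forward elimination and back-substitution give m_0 = 0, m_1 = -21/4, m_2 = 0.
On [1, 4], s(x) = 9 + 21/4·(x - 1) - 21/8·(x - 1)² + 7/24·(x - 1)³.
With (x - 1) = 1: s(2) = 143/12.

11.9167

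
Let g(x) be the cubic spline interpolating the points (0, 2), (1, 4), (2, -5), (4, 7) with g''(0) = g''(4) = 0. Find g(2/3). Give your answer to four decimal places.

4.6377

With M_i denoting the second derivative at x_i, h_i = 1, 1, 2, and Δ_i = (y_(i+1) − y_i)/h_i = 2, -9, 6:
  1·M_0 + 4·M_1 + 1·M_2 = 6(Δ_1 - Δ_0) = -66
  1·M_1 + 6·M_2 + 2·M_3 = 6(Δ_2 - Δ_1) = 90
Natural end conditions: M_0 = M_3 = 0.
Solving: M_0 = 0, M_1 = -486/23, M_2 = 426/23, M_3 = 0.
On [0, 1], g(x) = 2 + 127/23·x + 0·x² - 81/23·x³.
With x = 2/3: g(2/3) = 320/69.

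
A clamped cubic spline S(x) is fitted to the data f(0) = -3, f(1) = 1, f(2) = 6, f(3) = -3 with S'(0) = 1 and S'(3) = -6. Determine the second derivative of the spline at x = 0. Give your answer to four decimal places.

5.3333

Let σ_i = S''(x_i). Step sizes h_i = 1, 1, 1; slopes of the chords Δ_i = (y_(i+1) - y_i)/h_i = 4, 5, -9.
  1·σ_0 + 4·σ_1 + 1·σ_2 = 6(Δ_1 - Δ_0) = 6
  1·σ_1 + 4·σ_2 + 1·σ_3 = 6(Δ_2 - Δ_1) = -84
Clamped end conditions give two more equations: 2h_0·σ_0 + h_0·σ_1 = 6(Δ_0 - S'(0)) = 18 and h_2·σ_2 + 2h_2·σ_3 = 6(S'(3) - Δ_2) = 18.
Hence σ_0 = 16/3, σ_1 = 22/3, σ_2 = -86/3, σ_3 = 70/3.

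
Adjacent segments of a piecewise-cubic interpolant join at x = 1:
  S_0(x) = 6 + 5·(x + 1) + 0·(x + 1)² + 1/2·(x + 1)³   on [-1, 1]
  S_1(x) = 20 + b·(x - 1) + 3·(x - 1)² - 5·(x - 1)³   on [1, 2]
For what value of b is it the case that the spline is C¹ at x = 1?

S_0'(x) = 5 + 0·(x + 1) + 3/2·(x + 1)², so S_0'(1) = 11. On the right, S_1'(1) = b, so b = 11.

11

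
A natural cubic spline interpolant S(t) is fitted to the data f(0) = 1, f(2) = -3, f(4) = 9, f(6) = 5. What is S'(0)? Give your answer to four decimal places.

Write m_i for S''(x_i). With h_i = 2, 2, 2 and divided differences Δ_i = -2, 6, -2, the continuity of S' gives the tridiagonal system
  2·m_0 + 8·m_1 + 2·m_2 = 6(Δ_1 - Δ_0) = 48
  2·m_1 + 8·m_2 + 2·m_3 = 6(Δ_2 - Δ_1) = -48
Natural end conditions: m_0 = m_3 = 0.
Solving: m_0 = 0, m_1 = 8, m_2 = -8, m_3 = 0.
On [0, 2], S'(t) = b_0 + 2c_0·t + 3d_0·t² with b_0 = Δ_0 - h_0(2m_0 + m_1)/6 = -14/3, c_0 = m_0/2 = 0, d_0 = (m_1 - m_0)/(6h_0) = 2/3. So S'(0) = -14/3.

-4.6667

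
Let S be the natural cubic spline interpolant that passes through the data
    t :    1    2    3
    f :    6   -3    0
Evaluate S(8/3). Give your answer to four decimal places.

-1.8889

Put m_i = S'' at the i-th knot. Here h = (1, 1) and Δ = (-9, 3), so the interior equations h_(i-1)·m_(i-1) + 2(h_(i-1)+h_i)·m_i + h_i·m_(i+1) = 6(Δ_i − Δ_(i-1)) read
  1·m_0 + 4·m_1 + 1·m_2 = 6(Δ_1 - Δ_0) = 72
Natural end conditions: m_0 = m_2 = 0.
Hence m_0 = 0, m_1 = 18, m_2 = 0.
On [2, 3], S(t) = -3 - 3·(t - 2) + 9·(t - 2)² - 3·(t - 2)³.
With (t - 2) = 2/3: S(8/3) = -17/9.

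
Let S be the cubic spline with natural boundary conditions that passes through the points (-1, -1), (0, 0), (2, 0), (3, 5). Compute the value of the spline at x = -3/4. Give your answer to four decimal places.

-0.6328

Write σ_i for S''(x_i). With h_i = 1, 2, 1 and divided differences Δ_i = 1, 0, 5, the continuity of S' gives the tridiagonal system
  1·σ_0 + 6·σ_1 + 2·σ_2 = 6(Δ_1 - Δ_0) = -6
  2·σ_1 + 6·σ_2 + 1·σ_3 = 6(Δ_2 - Δ_1) = 30
Natural end conditions: σ_0 = σ_3 = 0.
Solving the tridiagonal system: σ_0 = 0, σ_1 = -3, σ_2 = 6, σ_3 = 0.
On [-1, 0], S(x) = -1 + 3/2·(x + 1) + 0·(x + 1)² - 1/2·(x + 1)³.
With (x + 1) = 1/4: S(-3/4) = -81/128.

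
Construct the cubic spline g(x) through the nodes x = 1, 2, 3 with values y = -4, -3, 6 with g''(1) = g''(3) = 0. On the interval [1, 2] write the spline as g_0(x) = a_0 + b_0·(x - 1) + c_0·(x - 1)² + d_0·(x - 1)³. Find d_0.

Put M_i = g'' at the i-th knot. Here h = (1, 1) and Δ = (1, 9), so the interior equations h_(i-1)·M_(i-1) + 2(h_(i-1)+h_i)·M_i + h_i·M_(i+1) = 6(Δ_i − Δ_(i-1)) read
  1·M_0 + 4·M_1 + 1·M_2 = 6(Δ_1 - Δ_0) = 48
Natural end conditions: M_0 = M_2 = 0.
Hence M_0 = 0, M_1 = 12, M_2 = 0.
On [1, 2], with g_0(x) = a_0 + b_0·(x - 1) + c_0·(x - 1)² + d_0·(x - 1)³: c_0 = M_0/2 = 0, d_0 = (M_1 - M_0)/(6h_0) = 2, b_0 = Δ_0 - h_0(2M_0 + M_1)/6 = -1.

2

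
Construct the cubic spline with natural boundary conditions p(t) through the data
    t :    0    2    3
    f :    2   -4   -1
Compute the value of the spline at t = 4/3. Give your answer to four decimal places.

-3.4815

Write M_i for p''(x_i). With h_i = 2, 1 and divided differences Δ_i = -3, 3, the continuity of p' gives the tridiagonal system
  2·M_0 + 6·M_1 + 1·M_2 = 6(Δ_1 - Δ_0) = 36
Natural end conditions: M_0 = M_2 = 0.
Solving the tridiagonal system: M_0 = 0, M_1 = 6, M_2 = 0.
On [0, 2], p(t) = 2 - 5·t + 0·t² + 1/2·t³.
With t = 4/3: p(4/3) = -94/27.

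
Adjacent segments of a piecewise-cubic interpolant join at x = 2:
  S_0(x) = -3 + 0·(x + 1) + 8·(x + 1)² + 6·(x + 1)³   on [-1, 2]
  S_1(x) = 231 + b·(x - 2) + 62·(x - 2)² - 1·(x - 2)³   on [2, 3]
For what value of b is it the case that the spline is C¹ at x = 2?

S_0'(x) = 0 + 16·(x + 1) + 18·(x + 1)², so S_0'(2) = 210. On the right, S_1'(2) = b, so b = 210.

210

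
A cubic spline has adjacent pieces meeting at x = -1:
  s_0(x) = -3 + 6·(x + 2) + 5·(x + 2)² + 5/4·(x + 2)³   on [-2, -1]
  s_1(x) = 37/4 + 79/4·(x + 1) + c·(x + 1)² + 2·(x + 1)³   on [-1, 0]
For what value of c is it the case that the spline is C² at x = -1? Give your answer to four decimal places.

8.7500

s_0''(x) = 10 + 15/2·(x + 2), so s_0''(-1) = 35/2. On the right, s_1''(-1) = 2c, so c = 35/4.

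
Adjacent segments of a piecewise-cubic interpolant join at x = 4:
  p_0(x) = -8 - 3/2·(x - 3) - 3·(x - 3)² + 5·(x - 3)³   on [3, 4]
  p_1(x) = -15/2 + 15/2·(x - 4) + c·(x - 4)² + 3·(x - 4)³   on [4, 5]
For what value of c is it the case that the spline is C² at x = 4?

p_0''(x) = -6 + 30·(x - 3), so p_0''(4) = 24. On the right, p_1''(4) = 2c, so c = 12.

12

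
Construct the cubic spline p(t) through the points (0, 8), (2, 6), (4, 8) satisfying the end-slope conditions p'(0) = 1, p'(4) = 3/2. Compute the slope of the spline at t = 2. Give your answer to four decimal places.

Let m_i = p''(x_i). Step sizes h_i = 2, 2; slopes of the chords Δ_i = (y_(i+1) - y_i)/h_i = -1, 1.
  2·m_0 + 8·m_1 + 2·m_2 = 6(Δ_1 - Δ_0) = 12
Clamped end conditions give two more equations: 2h_0·m_0 + h_0·m_1 = 6(Δ_0 - p'(0)) = -12 and h_1·m_1 + 2h_1·m_2 = 6(p'(4) - Δ_1) = 3.
Solving: m_0 = -35/8, m_1 = 11/4, m_2 = -5/8.
On [2, 4], p'(t) = b_1 + 2c_1·(t - 2) + 3d_1·(t - 2)² with b_1 = Δ_1 - h_1(2m_1 + m_2)/6 = -5/8, c_1 = m_1/2 = 11/8, d_1 = (m_2 - m_1)/(6h_1) = -9/32. So p'(2) = -5/8.

-0.6250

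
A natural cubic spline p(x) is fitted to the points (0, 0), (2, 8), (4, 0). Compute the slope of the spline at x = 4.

-6

Let M_i = p''(x_i). Step sizes h_i = 2, 2; slopes of the chords Δ_i = (y_(i+1) - y_i)/h_i = 4, -4.
  2·M_0 + 8·M_1 + 2·M_2 = 6(Δ_1 - Δ_0) = -48
Natural end conditions: M_0 = M_2 = 0.
Hence M_0 = 0, M_1 = -6, M_2 = 0.
On [2, 4], p'(x) = b_1 + 2c_1·(x - 2) + 3d_1·(x - 2)² with b_1 = Δ_1 - h_1(2M_1 + M_2)/6 = 0, c_1 = M_1/2 = -3, d_1 = (M_2 - M_1)/(6h_1) = 1/2. So p'(4) = -6.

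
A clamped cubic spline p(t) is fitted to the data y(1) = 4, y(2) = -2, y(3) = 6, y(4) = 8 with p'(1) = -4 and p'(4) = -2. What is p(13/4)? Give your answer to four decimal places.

Put m_i = p'' at the i-th knot. Here h = (1, 1, 1) and Δ = (-6, 8, 2), so the interior equations h_(i-1)·m_(i-1) + 2(h_(i-1)+h_i)·m_i + h_i·m_(i+1) = 6(Δ_i − Δ_(i-1)) read
  1·m_0 + 4·m_1 + 1·m_2 = 6(Δ_1 - Δ_0) = 84
  1·m_1 + 4·m_2 + 1·m_3 = 6(Δ_2 - Δ_1) = -36
Clamped end conditions give two more equations: 2h_0·m_0 + h_0·m_1 = 6(Δ_0 - p'(1)) = -12 and h_2·m_2 + 2h_2·m_3 = 6(p'(4) - Δ_2) = -24.
Hence m_0 = -316/15, m_1 = 452/15, m_2 = -232/15, m_3 = -64/15.
On [3, 4], p(t) = 6 + 118/15·(t - 3) - 116/15·(t - 3)² + 28/15·(t - 3)³.
With (t - 3) = 1/4: p(13/4) = 601/80.

7.5125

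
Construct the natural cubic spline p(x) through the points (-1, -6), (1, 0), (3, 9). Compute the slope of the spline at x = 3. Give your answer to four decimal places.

4.8750

Put m_i = p'' at the i-th knot. Here h = (2, 2) and Δ = (3, 9/2), so the interior equations h_(i-1)·m_(i-1) + 2(h_(i-1)+h_i)·m_i + h_i·m_(i+1) = 6(Δ_i − Δ_(i-1)) read
  2·m_0 + 8·m_1 + 2·m_2 = 6(Δ_1 - Δ_0) = 9
Natural end conditions: m_0 = m_2 = 0.
Forward elimination and back-substitution give m_0 = 0, m_1 = 9/8, m_2 = 0.
On [1, 3], p'(x) = b_1 + 2c_1·(x - 1) + 3d_1·(x - 1)² with b_1 = Δ_1 - h_1(2m_1 + m_2)/6 = 15/4, c_1 = m_1/2 = 9/16, d_1 = (m_2 - m_1)/(6h_1) = -3/32. So p'(3) = 39/8.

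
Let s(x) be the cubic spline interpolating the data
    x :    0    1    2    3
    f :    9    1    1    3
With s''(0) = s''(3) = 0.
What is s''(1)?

12

With M_i denoting the second derivative at x_i, h_i = 1, 1, 1, and Δ_i = (y_(i+1) − y_i)/h_i = -8, 0, 2:
  1·M_0 + 4·M_1 + 1·M_2 = 6(Δ_1 - Δ_0) = 48
  1·M_1 + 4·M_2 + 1·M_3 = 6(Δ_2 - Δ_1) = 12
Natural end conditions: M_0 = M_3 = 0.
Hence M_0 = 0, M_1 = 12, M_2 = 0, M_3 = 0.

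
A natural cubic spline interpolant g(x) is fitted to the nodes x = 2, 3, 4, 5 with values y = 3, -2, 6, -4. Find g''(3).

28

Let m_i = g''(x_i). Step sizes h_i = 1, 1, 1; slopes of the chords Δ_i = (y_(i+1) - y_i)/h_i = -5, 8, -10.
  1·m_0 + 4·m_1 + 1·m_2 = 6(Δ_1 - Δ_0) = 78
  1·m_1 + 4·m_2 + 1·m_3 = 6(Δ_2 - Δ_1) = -108
Natural end conditions: m_0 = m_3 = 0.
Solving: m_0 = 0, m_1 = 28, m_2 = -34, m_3 = 0.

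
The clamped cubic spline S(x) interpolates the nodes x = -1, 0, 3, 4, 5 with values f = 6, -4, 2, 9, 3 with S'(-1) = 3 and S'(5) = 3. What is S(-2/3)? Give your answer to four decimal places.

4.8177

Write σ_i for S''(x_i). With h_i = 1, 3, 1, 1 and divided differences Δ_i = -10, 2, 7, -6, the continuity of S' gives the tridiagonal system
  1·σ_0 + 8·σ_1 + 3·σ_2 = 6(Δ_1 - Δ_0) = 72
  3·σ_1 + 8·σ_2 + 1·σ_3 = 6(Δ_2 - Δ_1) = 30
  1·σ_2 + 4·σ_3 + 1·σ_4 = 6(Δ_3 - Δ_2) = -78
Clamped end conditions give two more equations: 2h_0·σ_0 + h_0·σ_1 = 6(Δ_0 - S'(-1)) = -78 and h_3·σ_3 + 2h_3·σ_4 = 6(S'(5) - Δ_3) = 54.
Solving: σ_0 = -1745/38, σ_1 = 263/19, σ_2 = 91/38, σ_3 = -583/19, σ_4 = 1609/38.
On [-1, 0], S(x) = 6 + 3·(x + 1) - 1745/76·(x + 1)² + 757/76·(x + 1)³.
With (x + 1) = 1/3: S(-2/3) = 4943/1026.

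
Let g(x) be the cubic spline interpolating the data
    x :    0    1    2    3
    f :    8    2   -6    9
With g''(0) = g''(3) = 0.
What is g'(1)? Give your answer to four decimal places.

-10.1333

Write M_i for g''(x_i). With h_i = 1, 1, 1 and divided differences Δ_i = -6, -8, 15, the continuity of g' gives the tridiagonal system
  1·M_0 + 4·M_1 + 1·M_2 = 6(Δ_1 - Δ_0) = -12
  1·M_1 + 4·M_2 + 1·M_3 = 6(Δ_2 - Δ_1) = 138
Natural end conditions: M_0 = M_3 = 0.
Hence M_0 = 0, M_1 = -62/5, M_2 = 188/5, M_3 = 0.
On [1, 2], g'(x) = b_1 + 2c_1·(x - 1) + 3d_1·(x - 1)² with b_1 = Δ_1 - h_1(2M_1 + M_2)/6 = -152/15, c_1 = M_1/2 = -31/5, d_1 = (M_2 - M_1)/(6h_1) = 25/3. So g'(1) = -152/15.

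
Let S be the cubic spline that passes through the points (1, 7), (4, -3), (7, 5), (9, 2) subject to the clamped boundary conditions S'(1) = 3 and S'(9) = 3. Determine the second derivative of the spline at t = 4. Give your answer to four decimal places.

With σ_i denoting the second derivative at x_i, h_i = 3, 3, 2, and Δ_i = (y_(i+1) − y_i)/h_i = -10/3, 8/3, -3/2:
  3·σ_0 + 12·σ_1 + 3·σ_2 = 6(Δ_1 - Δ_0) = 36
  3·σ_1 + 10·σ_2 + 2·σ_3 = 6(Δ_2 - Δ_1) = -25
Clamped end conditions give two more equations: 2h_0·σ_0 + h_0·σ_1 = 6(Δ_0 - S'(1)) = -38 and h_2·σ_2 + 2h_2·σ_3 = 6(S'(9) - Δ_2) = 27.
Solving the tridiagonal system: σ_0 = -1129/114, σ_1 = 407/57, σ_2 = -253/38, σ_3 = 383/38.

7.1404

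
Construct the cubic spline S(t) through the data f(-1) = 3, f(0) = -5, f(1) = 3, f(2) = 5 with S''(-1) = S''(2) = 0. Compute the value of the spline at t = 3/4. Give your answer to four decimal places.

Put M_i = S'' at the i-th knot. Here h = (1, 1, 1) and Δ = (-8, 8, 2), so the interior equations h_(i-1)·M_(i-1) + 2(h_(i-1)+h_i)·M_i + h_i·M_(i+1) = 6(Δ_i − Δ_(i-1)) read
  1·M_0 + 4·M_1 + 1·M_2 = 6(Δ_1 - Δ_0) = 96
  1·M_1 + 4·M_2 + 1·M_3 = 6(Δ_2 - Δ_1) = -36
Natural end conditions: M_0 = M_3 = 0.
Solving: M_0 = 0, M_1 = 28, M_2 = -16, M_3 = 0.
On [0, 1], S(t) = -5 + 4/3·t + 14·t² - 22/3·t³.
With t = 3/4: S(3/4) = 25/32.

0.7813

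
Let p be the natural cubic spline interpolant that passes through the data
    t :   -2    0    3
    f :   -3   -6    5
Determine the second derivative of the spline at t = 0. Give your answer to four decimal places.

3.1000

Put m_i = p'' at the i-th knot. Here h = (2, 3) and Δ = (-3/2, 11/3), so the interior equations h_(i-1)·m_(i-1) + 2(h_(i-1)+h_i)·m_i + h_i·m_(i+1) = 6(Δ_i − Δ_(i-1)) read
  2·m_0 + 10·m_1 + 3·m_2 = 6(Δ_1 - Δ_0) = 31
Natural end conditions: m_0 = m_2 = 0.
Solving the tridiagonal system: m_0 = 0, m_1 = 31/10, m_2 = 0.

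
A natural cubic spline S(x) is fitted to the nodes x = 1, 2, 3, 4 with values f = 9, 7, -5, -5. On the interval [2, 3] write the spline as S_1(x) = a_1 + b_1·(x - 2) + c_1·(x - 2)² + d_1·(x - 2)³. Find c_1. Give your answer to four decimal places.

Let M_i = S''(x_i). Step sizes h_i = 1, 1, 1; slopes of the chords Δ_i = (y_(i+1) - y_i)/h_i = -2, -12, 0.
  1·M_0 + 4·M_1 + 1·M_2 = 6(Δ_1 - Δ_0) = -60
  1·M_1 + 4·M_2 + 1·M_3 = 6(Δ_2 - Δ_1) = 72
Natural end conditions: M_0 = M_3 = 0.
Forward elimination and back-substitution give M_0 = 0, M_1 = -104/5, M_2 = 116/5, M_3 = 0.
On [2, 3], with S_1(x) = a_1 + b_1·(x - 2) + c_1·(x - 2)² + d_1·(x - 2)³: c_1 = M_1/2 = -52/5, d_1 = (M_2 - M_1)/(6h_1) = 22/3, b_1 = Δ_1 - h_1(2M_1 + M_2)/6 = -134/15.

-10.4000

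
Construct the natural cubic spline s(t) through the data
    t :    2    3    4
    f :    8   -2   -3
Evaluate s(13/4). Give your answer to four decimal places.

-2.9883

With m_i denoting the second derivative at x_i, h_i = 1, 1, and Δ_i = (y_(i+1) − y_i)/h_i = -10, -1:
  1·m_0 + 4·m_1 + 1·m_2 = 6(Δ_1 - Δ_0) = 54
Natural end conditions: m_0 = m_2 = 0.
Forward elimination and back-substitution give m_0 = 0, m_1 = 27/2, m_2 = 0.
On [3, 4], s(t) = -2 - 11/2·(t - 3) + 27/4·(t - 3)² - 9/4·(t - 3)³.
With (t - 3) = 1/4: s(13/4) = -765/256.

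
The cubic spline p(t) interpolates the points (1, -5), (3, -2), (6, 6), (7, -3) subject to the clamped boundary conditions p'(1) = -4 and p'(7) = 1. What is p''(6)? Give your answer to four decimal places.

-14.8974

Put M_i = p'' at the i-th knot. Here h = (2, 3, 1) and Δ = (3/2, 8/3, -9), so the interior equations h_(i-1)·M_(i-1) + 2(h_(i-1)+h_i)·M_i + h_i·M_(i+1) = 6(Δ_i − Δ_(i-1)) read
  2·M_0 + 10·M_1 + 3·M_2 = 6(Δ_1 - Δ_0) = 7
  3·M_1 + 8·M_2 + 1·M_3 = 6(Δ_2 - Δ_1) = -70
Clamped end conditions give two more equations: 2h_0·M_0 + h_0·M_1 = 6(Δ_0 - p'(1)) = 33 and h_2·M_2 + 2h_2·M_3 = 6(p'(7) - Δ_2) = 60.
Forward elimination and back-substitution give M_0 = 491/78, M_1 = 305/78, M_2 = -581/39, M_3 = 2921/78.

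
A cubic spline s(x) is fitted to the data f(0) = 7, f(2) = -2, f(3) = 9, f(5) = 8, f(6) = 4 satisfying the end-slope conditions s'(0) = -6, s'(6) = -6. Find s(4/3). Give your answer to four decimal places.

Write M_i for s''(x_i). With h_i = 2, 1, 2, 1 and divided differences Δ_i = -9/2, 11, -1/2, -4, the continuity of s' gives the tridiagonal system
  2·M_0 + 6·M_1 + 1·M_2 = 6(Δ_1 - Δ_0) = 93
  1·M_1 + 6·M_2 + 2·M_3 = 6(Δ_2 - Δ_1) = -69
  2·M_2 + 6·M_3 + 1·M_4 = 6(Δ_3 - Δ_2) = -21
Clamped end conditions give two more equations: 2h_0·M_0 + h_0·M_1 = 6(Δ_0 - s'(0)) = 9 and h_3·M_3 + 2h_3·M_4 = 6(s'(6) - Δ_3) = -12.
Solving: M_0 = -1017/124, M_1 = 648/31, M_2 = -993/62, M_3 = 96/31, M_4 = -234/31.
On [0, 2], s(x) = 7 - 6·x - 1017/248·x² + 1203/496·x³.
With x = 4/3: s(4/3) = -709/279.

-2.5412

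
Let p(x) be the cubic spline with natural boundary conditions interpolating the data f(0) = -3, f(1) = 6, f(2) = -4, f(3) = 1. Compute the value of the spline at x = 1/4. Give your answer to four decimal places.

0.6719

Let σ_i = p''(x_i). Step sizes h_i = 1, 1, 1; slopes of the chords Δ_i = (y_(i+1) - y_i)/h_i = 9, -10, 5.
  1·σ_0 + 4·σ_1 + 1·σ_2 = 6(Δ_1 - Δ_0) = -114
  1·σ_1 + 4·σ_2 + 1·σ_3 = 6(Δ_2 - Δ_1) = 90
Natural end conditions: σ_0 = σ_3 = 0.
Forward elimination and back-substitution give σ_0 = 0, σ_1 = -182/5, σ_2 = 158/5, σ_3 = 0.
On [0, 1], p(x) = -3 + 226/15·x + 0·x² - 91/15·x³.
With x = 1/4: p(1/4) = 43/64.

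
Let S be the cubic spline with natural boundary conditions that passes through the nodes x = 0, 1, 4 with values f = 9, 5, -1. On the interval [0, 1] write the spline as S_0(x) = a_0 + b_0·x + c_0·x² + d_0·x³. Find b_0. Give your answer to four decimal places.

Put M_i = S'' at the i-th knot. Here h = (1, 3) and Δ = (-4, -2), so the interior equations h_(i-1)·M_(i-1) + 2(h_(i-1)+h_i)·M_i + h_i·M_(i+1) = 6(Δ_i − Δ_(i-1)) read
  1·M_0 + 8·M_1 + 3·M_2 = 6(Δ_1 - Δ_0) = 12
Natural end conditions: M_0 = M_2 = 0.
Solving: M_0 = 0, M_1 = 3/2, M_2 = 0.
On [0, 1], with S_0(x) = a_0 + b_0·x + c_0·x² + d_0·x³: c_0 = M_0/2 = 0, d_0 = (M_1 - M_0)/(6h_0) = 1/4, b_0 = Δ_0 - h_0(2M_0 + M_1)/6 = -17/4.

-4.2500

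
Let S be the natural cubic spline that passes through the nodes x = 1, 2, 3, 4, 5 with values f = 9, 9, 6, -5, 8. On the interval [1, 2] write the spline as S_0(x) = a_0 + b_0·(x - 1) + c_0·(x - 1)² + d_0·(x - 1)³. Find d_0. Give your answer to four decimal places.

0.1964

Write M_i for S''(x_i). With h_i = 1, 1, 1, 1 and divided differences Δ_i = 0, -3, -11, 13, the continuity of S' gives the tridiagonal system
  1·M_0 + 4·M_1 + 1·M_2 = 6(Δ_1 - Δ_0) = -18
  1·M_1 + 4·M_2 + 1·M_3 = 6(Δ_2 - Δ_1) = -48
  1·M_2 + 4·M_3 + 1·M_4 = 6(Δ_3 - Δ_2) = 144
Natural end conditions: M_0 = M_4 = 0.
Forward elimination and back-substitution give M_0 = 0, M_1 = 33/28, M_2 = -159/7, M_3 = 1167/28, M_4 = 0.
On [1, 2], with S_0(x) = a_0 + b_0·(x - 1) + c_0·(x - 1)² + d_0·(x - 1)³: c_0 = M_0/2 = 0, d_0 = (M_1 - M_0)/(6h_0) = 11/56, b_0 = Δ_0 - h_0(2M_0 + M_1)/6 = -11/56.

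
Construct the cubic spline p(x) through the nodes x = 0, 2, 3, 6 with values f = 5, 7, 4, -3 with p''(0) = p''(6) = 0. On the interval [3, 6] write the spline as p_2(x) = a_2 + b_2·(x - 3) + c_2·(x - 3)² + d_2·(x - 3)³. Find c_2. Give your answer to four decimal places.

0.5106

With m_i denoting the second derivative at x_i, h_i = 2, 1, 3, and Δ_i = (y_(i+1) − y_i)/h_i = 1, -3, -7/3:
  2·m_0 + 6·m_1 + 1·m_2 = 6(Δ_1 - Δ_0) = -24
  1·m_1 + 8·m_2 + 3·m_3 = 6(Δ_2 - Δ_1) = 4
Natural end conditions: m_0 = m_3 = 0.
Forward elimination and back-substitution give m_0 = 0, m_1 = -196/47, m_2 = 48/47, m_3 = 0.
On [3, 6], with p_2(x) = a_2 + b_2·(x - 3) + c_2·(x - 3)² + d_2·(x - 3)³: c_2 = m_2/2 = 24/47, d_2 = (m_3 - m_2)/(6h_2) = -8/141, b_2 = Δ_2 - h_2(2m_2 + m_3)/6 = -473/141.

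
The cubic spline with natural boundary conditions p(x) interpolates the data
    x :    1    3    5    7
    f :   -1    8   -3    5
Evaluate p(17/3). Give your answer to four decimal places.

-2.7037

With M_i denoting the second derivative at x_i, h_i = 2, 2, 2, and Δ_i = (y_(i+1) − y_i)/h_i = 9/2, -11/2, 4:
  2·M_0 + 8·M_1 + 2·M_2 = 6(Δ_1 - Δ_0) = -60
  2·M_1 + 8·M_2 + 2·M_3 = 6(Δ_2 - Δ_1) = 57
Natural end conditions: M_0 = M_3 = 0.
Forward elimination and back-substitution give M_0 = 0, M_1 = -99/10, M_2 = 48/5, M_3 = 0.
On [5, 7], p(x) = -3 - 12/5·(x - 5) + 24/5·(x - 5)² - 4/5·(x - 5)³.
With (x - 5) = 2/3: p(17/3) = -73/27.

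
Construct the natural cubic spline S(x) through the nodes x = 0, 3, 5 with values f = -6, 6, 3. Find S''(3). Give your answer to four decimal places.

Write M_i for S''(x_i). With h_i = 3, 2 and divided differences Δ_i = 4, -3/2, the continuity of S' gives the tridiagonal system
  3·M_0 + 10·M_1 + 2·M_2 = 6(Δ_1 - Δ_0) = -33
Natural end conditions: M_0 = M_2 = 0.
Solving the tridiagonal system: M_0 = 0, M_1 = -33/10, M_2 = 0.

-3.3000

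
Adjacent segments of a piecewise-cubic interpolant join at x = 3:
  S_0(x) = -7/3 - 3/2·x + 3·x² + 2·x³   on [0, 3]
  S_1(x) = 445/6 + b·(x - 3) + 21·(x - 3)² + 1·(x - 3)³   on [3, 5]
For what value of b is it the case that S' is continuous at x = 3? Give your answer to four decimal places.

S_0'(x) = -3/2 + 6·x + 6·x², so S_0'(3) = 141/2. On the right, S_1'(3) = b, so b = 141/2.

70.5000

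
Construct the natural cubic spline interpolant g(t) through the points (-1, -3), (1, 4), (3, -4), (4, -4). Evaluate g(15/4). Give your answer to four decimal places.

Write σ_i for g''(x_i). With h_i = 2, 2, 1 and divided differences Δ_i = 7/2, -4, 0, the continuity of g' gives the tridiagonal system
  2·σ_0 + 8·σ_1 + 2·σ_2 = 6(Δ_1 - Δ_0) = -45
  2·σ_1 + 6·σ_2 + 1·σ_3 = 6(Δ_2 - Δ_1) = 24
Natural end conditions: σ_0 = σ_3 = 0.
Solving: σ_0 = 0, σ_1 = -159/22, σ_2 = 141/22, σ_3 = 0.
On [3, 4], g(t) = -4 - 47/22·(t - 3) + 141/44·(t - 3)² - 47/44·(t - 3)³.
With (t - 3) = 3/4: g(15/4) = -11969/2816.

-4.2504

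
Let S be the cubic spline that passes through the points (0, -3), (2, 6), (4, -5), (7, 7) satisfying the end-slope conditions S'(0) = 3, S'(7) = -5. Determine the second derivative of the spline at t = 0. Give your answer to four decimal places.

Put M_i = S'' at the i-th knot. Here h = (2, 2, 3) and Δ = (9/2, -11/2, 4), so the interior equations h_(i-1)·M_(i-1) + 2(h_(i-1)+h_i)·M_i + h_i·M_(i+1) = 6(Δ_i − Δ_(i-1)) read
  2·M_0 + 8·M_1 + 2·M_2 = 6(Δ_1 - Δ_0) = -60
  2·M_1 + 10·M_2 + 3·M_3 = 6(Δ_2 - Δ_1) = 57
Clamped end conditions give two more equations: 2h_0·M_0 + h_0·M_1 = 6(Δ_0 - S'(0)) = 9 and h_2·M_2 + 2h_2·M_3 = 6(S'(7) - Δ_2) = -54.
Forward elimination and back-substitution give M_0 = 322/37, M_1 = -955/74, M_2 = 478/37, M_3 = -572/37.

8.7027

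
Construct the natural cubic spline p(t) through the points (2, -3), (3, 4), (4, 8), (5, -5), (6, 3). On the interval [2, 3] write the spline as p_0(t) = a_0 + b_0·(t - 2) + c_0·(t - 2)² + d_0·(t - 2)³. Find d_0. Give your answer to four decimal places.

Put m_i = p'' at the i-th knot. Here h = (1, 1, 1, 1) and Δ = (7, 4, -13, 8), so the interior equations h_(i-1)·m_(i-1) + 2(h_(i-1)+h_i)·m_i + h_i·m_(i+1) = 6(Δ_i − Δ_(i-1)) read
  1·m_0 + 4·m_1 + 1·m_2 = 6(Δ_1 - Δ_0) = -18
  1·m_1 + 4·m_2 + 1·m_3 = 6(Δ_2 - Δ_1) = -102
  1·m_2 + 4·m_3 + 1·m_4 = 6(Δ_3 - Δ_2) = 126
Natural end conditions: m_0 = m_4 = 0.
Forward elimination and back-substitution give m_0 = 0, m_1 = 33/7, m_2 = -258/7, m_3 = 285/7, m_4 = 0.
On [2, 3], with p_0(t) = a_0 + b_0·(t - 2) + c_0·(t - 2)² + d_0·(t - 2)³: c_0 = m_0/2 = 0, d_0 = (m_1 - m_0)/(6h_0) = 11/14, b_0 = Δ_0 - h_0(2m_0 + m_1)/6 = 87/14.

0.7857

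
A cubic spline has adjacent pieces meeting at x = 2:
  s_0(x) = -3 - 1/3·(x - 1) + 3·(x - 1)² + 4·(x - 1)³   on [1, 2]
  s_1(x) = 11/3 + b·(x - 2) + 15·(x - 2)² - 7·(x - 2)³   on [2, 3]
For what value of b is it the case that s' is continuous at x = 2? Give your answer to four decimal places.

17.6667

s_0'(x) = -1/3 + 6·(x - 1) + 12·(x - 1)², so s_0'(2) = 53/3. On the right, s_1'(2) = b, so b = 53/3.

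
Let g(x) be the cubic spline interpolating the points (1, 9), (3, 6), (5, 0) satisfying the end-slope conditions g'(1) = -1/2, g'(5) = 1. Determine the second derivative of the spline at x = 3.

Write m_i for g''(x_i). With h_i = 2, 2 and divided differences Δ_i = -3/2, -3, the continuity of g' gives the tridiagonal system
  2·m_0 + 8·m_1 + 2·m_2 = 6(Δ_1 - Δ_0) = -9
Clamped end conditions give two more equations: 2h_0·m_0 + h_0·m_1 = 6(Δ_0 - g'(1)) = -6 and h_1·m_1 + 2h_1·m_2 = 6(g'(5) - Δ_1) = 24.
Hence m_0 = 0, m_1 = -3, m_2 = 15/2.

-3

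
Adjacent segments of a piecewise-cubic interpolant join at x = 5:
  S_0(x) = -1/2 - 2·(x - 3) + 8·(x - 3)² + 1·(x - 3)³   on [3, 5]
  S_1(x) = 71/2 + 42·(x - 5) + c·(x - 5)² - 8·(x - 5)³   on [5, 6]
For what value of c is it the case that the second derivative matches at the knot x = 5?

14

S_0''(x) = 16 + 6·(x - 3), so S_0''(5) = 28. On the right, S_1''(5) = 2c, so c = 14.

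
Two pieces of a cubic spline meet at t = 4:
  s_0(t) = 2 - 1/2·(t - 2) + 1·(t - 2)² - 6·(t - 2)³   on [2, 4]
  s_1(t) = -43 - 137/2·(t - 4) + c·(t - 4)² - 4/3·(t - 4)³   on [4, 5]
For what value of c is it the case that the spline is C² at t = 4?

-35

s_0''(t) = 2 - 36·(t - 2), so s_0''(4) = -70. On the right, s_1''(4) = 2c, so c = -35.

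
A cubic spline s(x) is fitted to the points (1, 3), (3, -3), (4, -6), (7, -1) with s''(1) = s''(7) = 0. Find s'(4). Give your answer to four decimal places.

-1.9078

Write M_i for s''(x_i). With h_i = 2, 1, 3 and divided differences Δ_i = -3, -3, 5/3, the continuity of s' gives the tridiagonal system
  2·M_0 + 6·M_1 + 1·M_2 = 6(Δ_1 - Δ_0) = 0
  1·M_1 + 8·M_2 + 3·M_3 = 6(Δ_2 - Δ_1) = 28
Natural end conditions: M_0 = M_3 = 0.
Solving the tridiagonal system: M_0 = 0, M_1 = -28/47, M_2 = 168/47, M_3 = 0.
On [4, 7], s'(x) = b_2 + 2c_2·(x - 4) + 3d_2·(x - 4)² with b_2 = Δ_2 - h_2(2M_2 + M_3)/6 = -269/141, c_2 = M_2/2 = 84/47, d_2 = (M_3 - M_2)/(6h_2) = -28/141. So s'(4) = -269/141.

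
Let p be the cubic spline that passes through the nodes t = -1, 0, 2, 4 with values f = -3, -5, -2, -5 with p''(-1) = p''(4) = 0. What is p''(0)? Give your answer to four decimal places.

With σ_i denoting the second derivative at x_i, h_i = 1, 2, 2, and Δ_i = (y_(i+1) − y_i)/h_i = -2, 3/2, -3/2:
  1·σ_0 + 6·σ_1 + 2·σ_2 = 6(Δ_1 - Δ_0) = 21
  2·σ_1 + 8·σ_2 + 2·σ_3 = 6(Δ_2 - Δ_1) = -18
Natural end conditions: σ_0 = σ_3 = 0.
Forward elimination and back-substitution give σ_0 = 0, σ_1 = 51/11, σ_2 = -75/22, σ_3 = 0.

4.6364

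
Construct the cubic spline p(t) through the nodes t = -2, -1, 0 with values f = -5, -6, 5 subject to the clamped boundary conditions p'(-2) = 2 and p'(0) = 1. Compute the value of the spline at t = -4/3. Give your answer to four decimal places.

-6.5926

Write m_i for p''(x_i). With h_i = 1, 1 and divided differences Δ_i = -1, 11, the continuity of p' gives the tridiagonal system
  1·m_0 + 4·m_1 + 1·m_2 = 6(Δ_1 - Δ_0) = 72
Clamped end conditions give two more equations: 2h_0·m_0 + h_0·m_1 = 6(Δ_0 - p'(-2)) = -18 and h_1·m_1 + 2h_1·m_2 = 6(p'(0) - Δ_1) = -60.
Hence m_0 = -55/2, m_1 = 37, m_2 = -97/2.
On [-2, -1], p(t) = -5 + 2·(t + 2) - 55/4·(t + 2)² + 43/4·(t + 2)³.
With (t + 2) = 2/3: p(-4/3) = -178/27.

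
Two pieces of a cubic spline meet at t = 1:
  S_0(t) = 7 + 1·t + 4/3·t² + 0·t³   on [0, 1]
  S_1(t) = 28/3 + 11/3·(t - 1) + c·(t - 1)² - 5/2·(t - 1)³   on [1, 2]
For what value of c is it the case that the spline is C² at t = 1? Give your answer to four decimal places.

1.3333

S_0''(t) = 8/3 + 0·t, so S_0''(1) = 8/3. On the right, S_1''(1) = 2c, so c = 4/3.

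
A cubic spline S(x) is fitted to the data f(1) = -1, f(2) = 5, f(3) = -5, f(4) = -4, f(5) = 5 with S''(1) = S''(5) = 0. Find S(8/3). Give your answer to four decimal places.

-1.5820

Write σ_i for S''(x_i). With h_i = 1, 1, 1, 1 and divided differences Δ_i = 6, -10, 1, 9, the continuity of S' gives the tridiagonal system
  1·σ_0 + 4·σ_1 + 1·σ_2 = 6(Δ_1 - Δ_0) = -96
  1·σ_1 + 4·σ_2 + 1·σ_3 = 6(Δ_2 - Δ_1) = 66
  1·σ_2 + 4·σ_3 + 1·σ_4 = 6(Δ_3 - Δ_2) = 48
Natural end conditions: σ_0 = σ_4 = 0.
Hence σ_0 = 0, σ_1 = -207/7, σ_2 = 156/7, σ_3 = 45/7, σ_4 = 0.
On [2, 3], S(x) = 5 - 27/7·(x - 2) - 207/14·(x - 2)² + 121/14·(x - 2)³.
With (x - 2) = 2/3: S(8/3) = -299/189.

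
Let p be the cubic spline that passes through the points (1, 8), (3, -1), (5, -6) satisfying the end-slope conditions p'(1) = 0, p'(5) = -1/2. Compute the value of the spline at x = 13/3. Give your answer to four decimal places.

Write M_i for p''(x_i). With h_i = 2, 2 and divided differences Δ_i = -9/2, -5/2, the continuity of p' gives the tridiagonal system
  2·M_0 + 8·M_1 + 2·M_2 = 6(Δ_1 - Δ_0) = 12
Clamped end conditions give two more equations: 2h_0·M_0 + h_0·M_1 = 6(Δ_0 - p'(1)) = -27 and h_1·M_1 + 2h_1·M_2 = 6(p'(5) - Δ_1) = 12.
Forward elimination and back-substitution give M_0 = -67/8, M_1 = 13/4, M_2 = 11/8.
On [3, 5], p(x) = -1 - 41/8·(x - 3) + 13/8·(x - 3)² - 5/32·(x - 3)³.
With (x - 3) = 4/3: p(13/3) = -287/54.

-5.3148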